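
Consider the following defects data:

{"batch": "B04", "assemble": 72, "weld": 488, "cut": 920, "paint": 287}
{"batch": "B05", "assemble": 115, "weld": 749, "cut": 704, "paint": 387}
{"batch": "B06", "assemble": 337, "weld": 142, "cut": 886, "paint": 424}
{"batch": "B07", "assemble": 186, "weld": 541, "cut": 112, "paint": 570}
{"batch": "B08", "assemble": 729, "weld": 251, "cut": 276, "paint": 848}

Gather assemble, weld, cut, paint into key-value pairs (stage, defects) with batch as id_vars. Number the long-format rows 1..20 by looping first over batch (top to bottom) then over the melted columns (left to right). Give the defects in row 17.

729

20 rows total (5 × 4). Row 17: index ⌊(17-1)/4⌋ = 4 into batch → B08; (17-1) mod 4 = 0 into the melted columns → assemble.
So row 17 is (B08, assemble, 729); defects = 729.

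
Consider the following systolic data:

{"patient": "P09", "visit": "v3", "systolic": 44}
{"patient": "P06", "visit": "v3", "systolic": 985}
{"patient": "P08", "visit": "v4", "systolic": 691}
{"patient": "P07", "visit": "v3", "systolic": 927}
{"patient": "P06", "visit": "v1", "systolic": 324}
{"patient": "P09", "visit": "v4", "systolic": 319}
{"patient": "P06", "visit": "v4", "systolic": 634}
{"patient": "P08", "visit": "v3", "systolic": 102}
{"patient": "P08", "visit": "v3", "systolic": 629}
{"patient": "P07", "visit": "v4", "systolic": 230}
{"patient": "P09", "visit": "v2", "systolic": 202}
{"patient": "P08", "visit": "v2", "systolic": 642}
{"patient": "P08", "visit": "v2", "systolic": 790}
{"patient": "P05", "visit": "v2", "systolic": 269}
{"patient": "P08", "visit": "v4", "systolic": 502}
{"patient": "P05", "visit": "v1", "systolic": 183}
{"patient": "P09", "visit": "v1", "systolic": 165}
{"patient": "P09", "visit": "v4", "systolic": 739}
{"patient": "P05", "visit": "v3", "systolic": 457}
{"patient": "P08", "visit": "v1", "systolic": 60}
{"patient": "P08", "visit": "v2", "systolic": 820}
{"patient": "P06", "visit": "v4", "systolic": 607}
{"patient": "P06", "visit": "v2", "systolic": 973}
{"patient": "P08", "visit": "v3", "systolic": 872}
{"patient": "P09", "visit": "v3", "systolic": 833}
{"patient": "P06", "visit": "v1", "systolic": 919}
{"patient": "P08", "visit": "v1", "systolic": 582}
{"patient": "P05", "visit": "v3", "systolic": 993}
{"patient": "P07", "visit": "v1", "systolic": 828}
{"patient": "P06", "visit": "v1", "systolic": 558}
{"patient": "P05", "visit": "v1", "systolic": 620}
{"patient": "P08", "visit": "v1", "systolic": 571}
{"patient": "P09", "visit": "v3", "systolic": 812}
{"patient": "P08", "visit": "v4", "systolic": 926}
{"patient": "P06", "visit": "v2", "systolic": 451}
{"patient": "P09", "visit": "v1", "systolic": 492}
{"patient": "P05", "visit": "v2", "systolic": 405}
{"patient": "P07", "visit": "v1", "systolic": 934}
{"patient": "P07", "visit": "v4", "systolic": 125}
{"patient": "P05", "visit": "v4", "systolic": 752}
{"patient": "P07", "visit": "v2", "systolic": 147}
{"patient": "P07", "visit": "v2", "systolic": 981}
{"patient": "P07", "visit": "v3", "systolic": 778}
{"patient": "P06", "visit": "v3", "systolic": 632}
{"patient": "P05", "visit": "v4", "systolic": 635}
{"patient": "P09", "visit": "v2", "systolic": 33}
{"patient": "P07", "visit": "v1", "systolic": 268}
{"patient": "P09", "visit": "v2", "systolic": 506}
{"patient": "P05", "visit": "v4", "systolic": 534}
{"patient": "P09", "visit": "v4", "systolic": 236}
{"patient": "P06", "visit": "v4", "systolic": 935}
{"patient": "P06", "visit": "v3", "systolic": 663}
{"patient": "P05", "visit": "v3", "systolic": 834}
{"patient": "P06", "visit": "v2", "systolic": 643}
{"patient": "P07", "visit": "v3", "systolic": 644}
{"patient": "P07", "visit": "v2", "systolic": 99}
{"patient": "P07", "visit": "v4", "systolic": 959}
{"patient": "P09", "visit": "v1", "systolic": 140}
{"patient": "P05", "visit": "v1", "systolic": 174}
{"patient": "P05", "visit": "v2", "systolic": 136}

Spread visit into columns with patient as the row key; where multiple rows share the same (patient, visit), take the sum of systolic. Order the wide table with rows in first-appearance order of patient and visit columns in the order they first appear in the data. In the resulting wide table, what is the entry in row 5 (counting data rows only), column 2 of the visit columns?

With rows in first-appearance order of patient, row 5 is patient=P05. visit columns in first-appearance order: v3, v4, v1, v2; column 2 is v4.
Long rows with patient=P05, visit=v4: 752 + 635 + 534 = 1921.

1921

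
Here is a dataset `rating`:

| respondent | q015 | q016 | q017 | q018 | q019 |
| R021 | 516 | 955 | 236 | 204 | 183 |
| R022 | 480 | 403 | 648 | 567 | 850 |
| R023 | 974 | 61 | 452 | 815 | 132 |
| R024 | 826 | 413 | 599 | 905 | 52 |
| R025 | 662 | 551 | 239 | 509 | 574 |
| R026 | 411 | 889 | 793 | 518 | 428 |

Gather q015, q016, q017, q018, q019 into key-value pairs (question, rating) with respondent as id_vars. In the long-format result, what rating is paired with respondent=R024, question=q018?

905

Unpivoting turns each (respondent, wide-column) pair into one long row.
The wide cell at row R024, column q018 holds 905, so the long row (R024, q018) has rating=905.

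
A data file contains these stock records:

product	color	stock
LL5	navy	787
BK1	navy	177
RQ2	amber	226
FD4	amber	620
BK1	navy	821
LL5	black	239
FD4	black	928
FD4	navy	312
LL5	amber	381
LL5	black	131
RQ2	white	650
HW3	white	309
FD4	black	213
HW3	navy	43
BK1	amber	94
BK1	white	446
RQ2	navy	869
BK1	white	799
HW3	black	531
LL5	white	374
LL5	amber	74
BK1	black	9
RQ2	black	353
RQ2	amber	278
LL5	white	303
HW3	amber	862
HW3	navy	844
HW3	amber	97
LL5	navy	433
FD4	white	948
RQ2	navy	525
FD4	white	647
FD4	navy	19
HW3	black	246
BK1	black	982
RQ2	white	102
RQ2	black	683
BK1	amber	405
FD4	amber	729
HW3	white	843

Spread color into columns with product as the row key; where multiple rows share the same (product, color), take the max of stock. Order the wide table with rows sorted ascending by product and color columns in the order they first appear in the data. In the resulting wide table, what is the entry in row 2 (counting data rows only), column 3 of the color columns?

With rows sorted ascending by product, row 2 is product=FD4. color columns in first-appearance order: navy, amber, black, white; column 3 is black.
Long rows with product=FD4, color=black: max(928, 213) = 928.

928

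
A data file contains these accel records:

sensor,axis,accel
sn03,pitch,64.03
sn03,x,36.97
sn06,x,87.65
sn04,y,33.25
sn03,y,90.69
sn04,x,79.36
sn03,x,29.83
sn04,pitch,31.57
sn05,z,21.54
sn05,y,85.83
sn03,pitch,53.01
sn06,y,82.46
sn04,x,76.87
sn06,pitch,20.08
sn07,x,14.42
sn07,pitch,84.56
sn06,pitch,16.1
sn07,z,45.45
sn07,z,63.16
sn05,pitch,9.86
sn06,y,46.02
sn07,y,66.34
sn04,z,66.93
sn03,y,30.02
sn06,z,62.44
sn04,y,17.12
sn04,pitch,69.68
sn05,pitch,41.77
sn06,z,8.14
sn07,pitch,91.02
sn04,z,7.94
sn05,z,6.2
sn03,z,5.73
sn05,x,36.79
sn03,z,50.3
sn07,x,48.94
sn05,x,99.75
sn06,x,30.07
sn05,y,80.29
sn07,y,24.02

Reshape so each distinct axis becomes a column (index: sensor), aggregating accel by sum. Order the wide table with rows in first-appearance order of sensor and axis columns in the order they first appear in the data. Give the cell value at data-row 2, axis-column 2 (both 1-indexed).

With rows in first-appearance order of sensor, row 2 is sensor=sn06. axis columns in first-appearance order: pitch, x, y, z; column 2 is x.
Long rows with sensor=sn06, axis=x: 87.65 + 30.07 = 117.72.

117.72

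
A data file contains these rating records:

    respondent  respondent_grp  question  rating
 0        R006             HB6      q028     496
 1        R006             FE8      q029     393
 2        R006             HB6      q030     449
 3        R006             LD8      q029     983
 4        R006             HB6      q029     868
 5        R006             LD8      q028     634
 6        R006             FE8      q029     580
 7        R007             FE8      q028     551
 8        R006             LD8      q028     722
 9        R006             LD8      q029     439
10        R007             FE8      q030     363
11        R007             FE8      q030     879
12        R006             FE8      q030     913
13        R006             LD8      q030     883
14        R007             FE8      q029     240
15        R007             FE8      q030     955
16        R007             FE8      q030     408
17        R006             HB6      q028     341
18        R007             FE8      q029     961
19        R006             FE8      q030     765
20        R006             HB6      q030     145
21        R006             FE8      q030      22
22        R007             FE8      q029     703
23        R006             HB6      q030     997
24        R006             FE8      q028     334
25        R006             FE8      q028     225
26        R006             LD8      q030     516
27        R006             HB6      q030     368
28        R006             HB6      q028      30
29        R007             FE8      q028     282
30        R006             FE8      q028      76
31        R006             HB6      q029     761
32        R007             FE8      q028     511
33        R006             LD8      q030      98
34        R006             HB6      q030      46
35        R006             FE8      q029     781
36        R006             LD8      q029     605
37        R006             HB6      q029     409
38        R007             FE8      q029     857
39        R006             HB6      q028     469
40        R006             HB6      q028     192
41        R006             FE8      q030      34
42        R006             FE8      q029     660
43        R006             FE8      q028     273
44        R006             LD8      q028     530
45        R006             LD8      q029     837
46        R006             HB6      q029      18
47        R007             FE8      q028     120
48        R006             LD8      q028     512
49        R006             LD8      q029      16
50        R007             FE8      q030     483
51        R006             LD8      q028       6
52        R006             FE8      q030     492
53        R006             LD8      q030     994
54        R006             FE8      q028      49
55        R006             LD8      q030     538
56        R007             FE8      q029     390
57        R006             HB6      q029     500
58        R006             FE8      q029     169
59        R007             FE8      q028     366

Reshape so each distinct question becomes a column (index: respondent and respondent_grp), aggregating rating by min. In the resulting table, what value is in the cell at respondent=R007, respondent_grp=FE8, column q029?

240

Rows with respondent=R007, respondent_grp=FE8 and question=q029: rating values are 240, 961, 703, 857, 390.
min(240, 961, 703, 857, 390) = 240.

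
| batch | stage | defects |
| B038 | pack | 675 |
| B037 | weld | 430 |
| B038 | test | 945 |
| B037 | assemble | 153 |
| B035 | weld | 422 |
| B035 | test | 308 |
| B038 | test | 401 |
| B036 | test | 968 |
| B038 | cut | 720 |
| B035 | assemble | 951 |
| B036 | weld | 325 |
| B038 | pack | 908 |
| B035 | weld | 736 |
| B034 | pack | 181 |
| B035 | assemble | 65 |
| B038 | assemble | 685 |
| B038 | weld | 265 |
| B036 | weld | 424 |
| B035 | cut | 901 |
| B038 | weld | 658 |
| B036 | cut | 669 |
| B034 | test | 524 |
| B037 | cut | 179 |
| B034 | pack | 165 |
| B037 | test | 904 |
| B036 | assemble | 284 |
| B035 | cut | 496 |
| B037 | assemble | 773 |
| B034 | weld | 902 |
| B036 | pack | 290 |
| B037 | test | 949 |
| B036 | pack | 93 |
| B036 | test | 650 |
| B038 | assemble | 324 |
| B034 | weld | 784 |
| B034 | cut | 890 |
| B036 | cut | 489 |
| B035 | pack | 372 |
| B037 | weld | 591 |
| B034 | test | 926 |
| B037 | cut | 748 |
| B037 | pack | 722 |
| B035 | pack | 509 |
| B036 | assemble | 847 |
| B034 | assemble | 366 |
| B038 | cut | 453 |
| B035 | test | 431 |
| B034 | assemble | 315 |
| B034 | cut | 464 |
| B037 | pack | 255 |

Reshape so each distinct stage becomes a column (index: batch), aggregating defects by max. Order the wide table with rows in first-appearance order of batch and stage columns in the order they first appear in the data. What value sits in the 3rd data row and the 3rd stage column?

With rows in first-appearance order of batch, row 3 is batch=B035. stage columns in first-appearance order: pack, weld, test, assemble, cut; column 3 is test.
Long rows with batch=B035, stage=test: max(308, 431) = 431.

431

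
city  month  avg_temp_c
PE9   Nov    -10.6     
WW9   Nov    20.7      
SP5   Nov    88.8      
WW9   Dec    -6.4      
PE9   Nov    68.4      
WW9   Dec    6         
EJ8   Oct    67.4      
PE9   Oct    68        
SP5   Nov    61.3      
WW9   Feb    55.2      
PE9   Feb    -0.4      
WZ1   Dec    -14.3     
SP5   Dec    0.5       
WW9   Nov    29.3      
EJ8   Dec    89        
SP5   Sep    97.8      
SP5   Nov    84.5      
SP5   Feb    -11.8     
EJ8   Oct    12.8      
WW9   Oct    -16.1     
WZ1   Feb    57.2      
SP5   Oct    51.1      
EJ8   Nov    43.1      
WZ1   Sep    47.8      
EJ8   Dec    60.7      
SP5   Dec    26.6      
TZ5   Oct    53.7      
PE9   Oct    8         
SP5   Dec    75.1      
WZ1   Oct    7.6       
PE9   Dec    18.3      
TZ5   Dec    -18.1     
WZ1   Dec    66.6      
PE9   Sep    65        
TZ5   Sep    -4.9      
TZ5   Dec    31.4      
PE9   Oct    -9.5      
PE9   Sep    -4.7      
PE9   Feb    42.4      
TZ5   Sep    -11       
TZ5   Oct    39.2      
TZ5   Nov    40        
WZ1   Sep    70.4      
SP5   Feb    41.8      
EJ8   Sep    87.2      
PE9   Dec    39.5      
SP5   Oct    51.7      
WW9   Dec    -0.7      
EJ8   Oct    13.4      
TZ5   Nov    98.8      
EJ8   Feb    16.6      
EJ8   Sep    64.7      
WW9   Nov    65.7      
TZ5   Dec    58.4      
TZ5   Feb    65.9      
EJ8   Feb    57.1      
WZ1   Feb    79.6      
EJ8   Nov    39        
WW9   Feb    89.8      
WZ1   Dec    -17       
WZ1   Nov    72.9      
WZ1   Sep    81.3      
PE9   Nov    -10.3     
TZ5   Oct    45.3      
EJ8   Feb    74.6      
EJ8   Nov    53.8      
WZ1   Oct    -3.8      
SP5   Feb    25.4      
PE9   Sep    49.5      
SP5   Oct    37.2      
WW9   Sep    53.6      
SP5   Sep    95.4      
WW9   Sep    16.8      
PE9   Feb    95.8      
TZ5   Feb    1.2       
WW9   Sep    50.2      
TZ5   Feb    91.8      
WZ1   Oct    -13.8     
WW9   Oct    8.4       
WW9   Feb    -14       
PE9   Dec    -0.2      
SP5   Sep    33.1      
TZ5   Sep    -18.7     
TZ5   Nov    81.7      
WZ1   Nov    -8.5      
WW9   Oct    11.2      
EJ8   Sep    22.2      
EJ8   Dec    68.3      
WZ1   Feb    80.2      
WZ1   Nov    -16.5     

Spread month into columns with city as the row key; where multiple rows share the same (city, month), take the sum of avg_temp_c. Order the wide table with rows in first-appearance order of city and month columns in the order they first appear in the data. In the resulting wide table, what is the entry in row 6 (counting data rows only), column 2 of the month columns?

71.7

With rows in first-appearance order of city, row 6 is city=TZ5. month columns in first-appearance order: Nov, Dec, Oct, Feb, Sep; column 2 is Dec.
Long rows with city=TZ5, month=Dec: -18.1 + 31.4 + 58.4 = 71.7.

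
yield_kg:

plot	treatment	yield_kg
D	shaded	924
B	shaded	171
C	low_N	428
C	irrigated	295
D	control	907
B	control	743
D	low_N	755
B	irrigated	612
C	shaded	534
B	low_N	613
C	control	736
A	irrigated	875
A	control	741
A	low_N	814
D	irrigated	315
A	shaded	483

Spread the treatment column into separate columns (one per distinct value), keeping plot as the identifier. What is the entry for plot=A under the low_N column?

814

Wide layout: rows indexed by plot, columns are the 4 distinct treatment values (shaded, low_N, irrigated, control).
Cell (plot=A, treatment=low_N) draws from the long row where plot=A and treatment=low_N, which has yield_kg=814.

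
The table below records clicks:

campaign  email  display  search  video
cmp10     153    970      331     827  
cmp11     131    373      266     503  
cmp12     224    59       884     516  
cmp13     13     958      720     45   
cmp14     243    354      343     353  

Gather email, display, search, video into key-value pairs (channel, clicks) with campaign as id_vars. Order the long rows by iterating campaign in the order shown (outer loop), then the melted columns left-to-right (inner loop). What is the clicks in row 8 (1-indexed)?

503

20 rows total (5 × 4). Row 8: index ⌊(8-1)/4⌋ = 1 into campaign → cmp11; (8-1) mod 4 = 3 into the melted columns → video.
So row 8 is (cmp11, video, 503); clicks = 503.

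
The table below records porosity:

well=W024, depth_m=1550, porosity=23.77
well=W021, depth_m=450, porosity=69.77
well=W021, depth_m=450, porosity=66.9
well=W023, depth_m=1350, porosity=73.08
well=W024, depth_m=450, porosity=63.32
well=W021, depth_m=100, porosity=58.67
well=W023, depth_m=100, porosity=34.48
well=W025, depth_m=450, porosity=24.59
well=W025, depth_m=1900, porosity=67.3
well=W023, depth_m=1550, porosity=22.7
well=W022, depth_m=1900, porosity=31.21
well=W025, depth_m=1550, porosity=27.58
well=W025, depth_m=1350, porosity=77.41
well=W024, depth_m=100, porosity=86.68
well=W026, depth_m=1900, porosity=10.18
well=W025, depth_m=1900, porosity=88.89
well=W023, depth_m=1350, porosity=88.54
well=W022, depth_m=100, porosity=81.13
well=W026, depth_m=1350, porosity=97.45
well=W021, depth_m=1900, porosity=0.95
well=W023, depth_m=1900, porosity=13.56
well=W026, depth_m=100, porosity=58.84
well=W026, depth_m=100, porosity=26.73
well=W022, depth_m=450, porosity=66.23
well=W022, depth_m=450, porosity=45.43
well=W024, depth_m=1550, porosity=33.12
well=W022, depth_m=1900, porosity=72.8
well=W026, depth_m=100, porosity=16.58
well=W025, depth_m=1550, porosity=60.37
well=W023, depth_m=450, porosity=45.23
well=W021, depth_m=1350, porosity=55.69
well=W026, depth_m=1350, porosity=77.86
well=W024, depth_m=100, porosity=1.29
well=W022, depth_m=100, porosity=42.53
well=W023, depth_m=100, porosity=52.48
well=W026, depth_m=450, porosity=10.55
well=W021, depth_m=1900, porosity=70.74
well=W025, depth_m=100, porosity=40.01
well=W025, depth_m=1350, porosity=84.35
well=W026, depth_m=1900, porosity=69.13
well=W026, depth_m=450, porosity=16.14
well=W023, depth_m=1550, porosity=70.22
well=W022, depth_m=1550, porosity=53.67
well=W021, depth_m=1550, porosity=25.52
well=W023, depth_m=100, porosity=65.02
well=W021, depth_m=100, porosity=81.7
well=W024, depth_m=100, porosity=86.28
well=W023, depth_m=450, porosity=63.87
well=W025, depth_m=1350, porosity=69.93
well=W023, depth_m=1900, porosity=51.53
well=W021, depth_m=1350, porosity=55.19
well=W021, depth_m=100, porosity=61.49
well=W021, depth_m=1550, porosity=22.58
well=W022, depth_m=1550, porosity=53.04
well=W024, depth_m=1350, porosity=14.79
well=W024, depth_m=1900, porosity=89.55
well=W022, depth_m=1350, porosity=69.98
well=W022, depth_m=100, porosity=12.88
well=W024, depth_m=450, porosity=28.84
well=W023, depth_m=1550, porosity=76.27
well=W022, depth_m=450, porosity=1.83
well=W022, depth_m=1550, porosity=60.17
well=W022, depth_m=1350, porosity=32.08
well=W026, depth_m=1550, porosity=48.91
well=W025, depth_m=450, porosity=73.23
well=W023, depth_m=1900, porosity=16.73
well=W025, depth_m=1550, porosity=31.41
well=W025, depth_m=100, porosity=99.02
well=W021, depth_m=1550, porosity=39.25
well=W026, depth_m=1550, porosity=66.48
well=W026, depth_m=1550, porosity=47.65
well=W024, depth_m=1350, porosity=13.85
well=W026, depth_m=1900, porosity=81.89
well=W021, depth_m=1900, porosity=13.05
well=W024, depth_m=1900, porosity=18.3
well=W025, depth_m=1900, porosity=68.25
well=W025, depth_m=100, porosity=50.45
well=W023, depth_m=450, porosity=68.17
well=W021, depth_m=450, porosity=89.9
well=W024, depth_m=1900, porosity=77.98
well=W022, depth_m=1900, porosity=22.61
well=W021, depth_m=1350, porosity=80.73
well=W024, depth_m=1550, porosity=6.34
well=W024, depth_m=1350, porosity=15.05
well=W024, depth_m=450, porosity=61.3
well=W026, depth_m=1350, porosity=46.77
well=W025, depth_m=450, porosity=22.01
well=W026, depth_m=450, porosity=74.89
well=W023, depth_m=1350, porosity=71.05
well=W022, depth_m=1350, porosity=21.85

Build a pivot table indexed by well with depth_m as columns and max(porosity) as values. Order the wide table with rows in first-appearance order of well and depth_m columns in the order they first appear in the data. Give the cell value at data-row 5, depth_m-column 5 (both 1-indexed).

With rows in first-appearance order of well, row 5 is well=W022. depth_m columns in first-appearance order: 1550, 450, 1350, 100, 1900; column 5 is 1900.
Long rows with well=W022, depth_m=1900: max(31.21, 72.8, 22.61) = 72.8.

72.8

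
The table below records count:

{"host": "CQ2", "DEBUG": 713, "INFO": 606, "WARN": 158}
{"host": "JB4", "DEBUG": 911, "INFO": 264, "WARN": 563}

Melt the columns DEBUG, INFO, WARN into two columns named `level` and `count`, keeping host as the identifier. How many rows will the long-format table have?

2 host values × 3 melted columns = 6 rows.

6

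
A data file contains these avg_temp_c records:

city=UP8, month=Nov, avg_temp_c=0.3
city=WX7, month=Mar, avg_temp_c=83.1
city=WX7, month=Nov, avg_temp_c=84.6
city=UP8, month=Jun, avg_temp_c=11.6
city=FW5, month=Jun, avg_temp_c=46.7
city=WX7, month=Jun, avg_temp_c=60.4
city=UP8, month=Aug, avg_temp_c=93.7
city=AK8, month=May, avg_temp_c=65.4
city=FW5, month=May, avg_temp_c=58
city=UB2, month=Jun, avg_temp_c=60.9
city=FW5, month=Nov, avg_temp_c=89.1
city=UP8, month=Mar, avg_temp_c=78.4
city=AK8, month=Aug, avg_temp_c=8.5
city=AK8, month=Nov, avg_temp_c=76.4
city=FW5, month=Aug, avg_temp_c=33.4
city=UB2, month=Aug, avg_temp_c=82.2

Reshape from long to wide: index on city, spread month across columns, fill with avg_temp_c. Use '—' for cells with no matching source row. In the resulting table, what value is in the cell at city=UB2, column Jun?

The long row with city=UB2, month=Jun has avg_temp_c=60.9.

60.9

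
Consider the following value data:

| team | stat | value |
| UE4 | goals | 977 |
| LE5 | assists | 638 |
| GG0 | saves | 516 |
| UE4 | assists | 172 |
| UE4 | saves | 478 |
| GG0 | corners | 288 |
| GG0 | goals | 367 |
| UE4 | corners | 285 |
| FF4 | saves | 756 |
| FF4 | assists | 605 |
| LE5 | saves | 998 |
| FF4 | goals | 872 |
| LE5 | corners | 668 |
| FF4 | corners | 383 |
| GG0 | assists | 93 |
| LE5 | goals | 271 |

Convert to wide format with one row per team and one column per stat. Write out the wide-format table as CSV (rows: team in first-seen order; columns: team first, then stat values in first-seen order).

team,goals,assists,saves,corners
UE4,977,172,478,285
LE5,271,638,998,668
GG0,367,93,516,288
FF4,872,605,756,383

Columns: team plus the 4 distinct stat values (goals, assists, saves, corners).
For example, row UE4 column goals takes value=977 from the long row (UE4, goals).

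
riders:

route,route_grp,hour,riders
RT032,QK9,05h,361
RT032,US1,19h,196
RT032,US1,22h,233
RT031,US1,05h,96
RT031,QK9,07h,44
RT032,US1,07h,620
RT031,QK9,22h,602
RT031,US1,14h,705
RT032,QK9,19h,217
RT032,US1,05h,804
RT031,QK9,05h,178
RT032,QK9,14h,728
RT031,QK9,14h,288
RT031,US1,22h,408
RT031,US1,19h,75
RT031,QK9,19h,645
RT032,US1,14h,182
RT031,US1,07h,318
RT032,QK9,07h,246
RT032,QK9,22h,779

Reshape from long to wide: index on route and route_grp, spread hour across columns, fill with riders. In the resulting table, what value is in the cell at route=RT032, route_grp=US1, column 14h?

Wide layout: rows indexed by route and route_grp, columns are the 5 distinct hour values (05h, 19h, 22h, 07h, 14h).
Cell (route=RT032, route_grp=US1, hour=14h) draws from the long row where route=RT032, route_grp=US1 and hour=14h, which has riders=182.

182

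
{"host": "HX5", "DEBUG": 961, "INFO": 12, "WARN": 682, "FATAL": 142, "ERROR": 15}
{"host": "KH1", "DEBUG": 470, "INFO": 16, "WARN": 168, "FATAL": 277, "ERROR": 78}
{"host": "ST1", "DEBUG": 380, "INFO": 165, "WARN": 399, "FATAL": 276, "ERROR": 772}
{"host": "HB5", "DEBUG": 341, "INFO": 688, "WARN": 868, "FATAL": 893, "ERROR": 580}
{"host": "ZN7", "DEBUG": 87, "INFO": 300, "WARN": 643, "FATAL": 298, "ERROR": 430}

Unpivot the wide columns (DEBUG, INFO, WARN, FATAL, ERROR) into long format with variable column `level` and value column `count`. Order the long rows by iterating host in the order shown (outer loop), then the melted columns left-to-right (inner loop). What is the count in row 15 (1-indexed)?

25 rows total (5 × 5). Row 15: index ⌊(15-1)/5⌋ = 2 into host → ST1; (15-1) mod 5 = 4 into the melted columns → ERROR.
So row 15 is (ST1, ERROR, 772); count = 772.

772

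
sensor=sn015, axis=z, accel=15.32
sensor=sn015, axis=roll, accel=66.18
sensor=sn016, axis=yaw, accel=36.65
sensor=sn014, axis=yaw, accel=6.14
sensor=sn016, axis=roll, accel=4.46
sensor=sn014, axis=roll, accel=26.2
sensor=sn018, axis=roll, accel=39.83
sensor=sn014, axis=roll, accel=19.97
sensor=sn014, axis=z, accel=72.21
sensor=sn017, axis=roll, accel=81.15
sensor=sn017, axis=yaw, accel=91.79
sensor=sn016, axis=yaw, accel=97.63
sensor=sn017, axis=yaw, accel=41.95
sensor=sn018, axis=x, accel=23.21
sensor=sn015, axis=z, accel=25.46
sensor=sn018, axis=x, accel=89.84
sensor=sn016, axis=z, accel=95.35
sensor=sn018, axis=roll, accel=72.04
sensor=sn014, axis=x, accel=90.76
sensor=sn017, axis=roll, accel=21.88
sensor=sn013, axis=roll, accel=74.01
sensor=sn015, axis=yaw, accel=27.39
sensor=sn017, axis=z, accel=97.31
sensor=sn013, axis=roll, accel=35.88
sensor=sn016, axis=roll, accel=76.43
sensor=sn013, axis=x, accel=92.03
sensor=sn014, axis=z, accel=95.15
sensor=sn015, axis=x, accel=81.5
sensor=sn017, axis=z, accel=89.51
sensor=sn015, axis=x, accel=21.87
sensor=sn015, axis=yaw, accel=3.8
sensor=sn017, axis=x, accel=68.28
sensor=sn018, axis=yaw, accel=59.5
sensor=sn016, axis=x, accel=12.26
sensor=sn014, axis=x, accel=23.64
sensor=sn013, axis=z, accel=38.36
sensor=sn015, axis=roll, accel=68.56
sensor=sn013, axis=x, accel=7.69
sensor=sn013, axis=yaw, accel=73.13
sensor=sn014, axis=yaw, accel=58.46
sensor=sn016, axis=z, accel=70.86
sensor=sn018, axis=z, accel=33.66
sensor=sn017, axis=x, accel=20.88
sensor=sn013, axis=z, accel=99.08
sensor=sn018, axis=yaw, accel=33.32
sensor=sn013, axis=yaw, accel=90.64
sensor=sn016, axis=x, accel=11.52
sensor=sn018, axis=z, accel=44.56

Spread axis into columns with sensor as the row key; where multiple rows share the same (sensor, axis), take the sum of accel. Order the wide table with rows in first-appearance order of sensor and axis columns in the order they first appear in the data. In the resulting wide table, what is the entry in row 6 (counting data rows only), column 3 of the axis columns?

163.77

With rows in first-appearance order of sensor, row 6 is sensor=sn013. axis columns in first-appearance order: z, roll, yaw, x; column 3 is yaw.
Long rows with sensor=sn013, axis=yaw: 73.13 + 90.64 = 163.77.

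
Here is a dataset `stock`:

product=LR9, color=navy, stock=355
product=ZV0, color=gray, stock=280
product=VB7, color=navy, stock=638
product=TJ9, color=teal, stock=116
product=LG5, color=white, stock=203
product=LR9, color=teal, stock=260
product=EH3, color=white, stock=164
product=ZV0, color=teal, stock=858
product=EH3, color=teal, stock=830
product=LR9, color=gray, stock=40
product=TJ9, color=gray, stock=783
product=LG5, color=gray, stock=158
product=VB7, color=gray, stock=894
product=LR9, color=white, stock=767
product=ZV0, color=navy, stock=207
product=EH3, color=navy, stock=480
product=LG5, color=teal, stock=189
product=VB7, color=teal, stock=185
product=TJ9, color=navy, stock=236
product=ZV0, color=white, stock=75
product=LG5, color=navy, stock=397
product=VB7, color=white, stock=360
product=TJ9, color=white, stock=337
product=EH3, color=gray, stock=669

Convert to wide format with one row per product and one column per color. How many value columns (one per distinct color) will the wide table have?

4 distinct color values: gray, navy, white, teal.

4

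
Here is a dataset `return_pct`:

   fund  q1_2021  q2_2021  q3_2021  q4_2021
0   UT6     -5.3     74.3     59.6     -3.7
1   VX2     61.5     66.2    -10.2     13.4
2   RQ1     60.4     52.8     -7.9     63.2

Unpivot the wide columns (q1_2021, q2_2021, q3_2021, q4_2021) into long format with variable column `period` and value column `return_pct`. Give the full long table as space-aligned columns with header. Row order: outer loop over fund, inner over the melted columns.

fund  period   return_pct
UT6   q1_2021  -5.3      
UT6   q2_2021  74.3      
UT6   q3_2021  59.6      
UT6   q4_2021  -3.7      
VX2   q1_2021  61.5      
VX2   q2_2021  66.2      
VX2   q3_2021  -10.2     
VX2   q4_2021  13.4      
RQ1   q1_2021  60.4      
RQ1   q2_2021  52.8      
RQ1   q3_2021  -7.9      
RQ1   q4_2021  63.2      

Each (fund, column) pair becomes one row: 3 × 4 = 12 rows.
For example, (UT6, q1_2021) → return_pct=-5.3.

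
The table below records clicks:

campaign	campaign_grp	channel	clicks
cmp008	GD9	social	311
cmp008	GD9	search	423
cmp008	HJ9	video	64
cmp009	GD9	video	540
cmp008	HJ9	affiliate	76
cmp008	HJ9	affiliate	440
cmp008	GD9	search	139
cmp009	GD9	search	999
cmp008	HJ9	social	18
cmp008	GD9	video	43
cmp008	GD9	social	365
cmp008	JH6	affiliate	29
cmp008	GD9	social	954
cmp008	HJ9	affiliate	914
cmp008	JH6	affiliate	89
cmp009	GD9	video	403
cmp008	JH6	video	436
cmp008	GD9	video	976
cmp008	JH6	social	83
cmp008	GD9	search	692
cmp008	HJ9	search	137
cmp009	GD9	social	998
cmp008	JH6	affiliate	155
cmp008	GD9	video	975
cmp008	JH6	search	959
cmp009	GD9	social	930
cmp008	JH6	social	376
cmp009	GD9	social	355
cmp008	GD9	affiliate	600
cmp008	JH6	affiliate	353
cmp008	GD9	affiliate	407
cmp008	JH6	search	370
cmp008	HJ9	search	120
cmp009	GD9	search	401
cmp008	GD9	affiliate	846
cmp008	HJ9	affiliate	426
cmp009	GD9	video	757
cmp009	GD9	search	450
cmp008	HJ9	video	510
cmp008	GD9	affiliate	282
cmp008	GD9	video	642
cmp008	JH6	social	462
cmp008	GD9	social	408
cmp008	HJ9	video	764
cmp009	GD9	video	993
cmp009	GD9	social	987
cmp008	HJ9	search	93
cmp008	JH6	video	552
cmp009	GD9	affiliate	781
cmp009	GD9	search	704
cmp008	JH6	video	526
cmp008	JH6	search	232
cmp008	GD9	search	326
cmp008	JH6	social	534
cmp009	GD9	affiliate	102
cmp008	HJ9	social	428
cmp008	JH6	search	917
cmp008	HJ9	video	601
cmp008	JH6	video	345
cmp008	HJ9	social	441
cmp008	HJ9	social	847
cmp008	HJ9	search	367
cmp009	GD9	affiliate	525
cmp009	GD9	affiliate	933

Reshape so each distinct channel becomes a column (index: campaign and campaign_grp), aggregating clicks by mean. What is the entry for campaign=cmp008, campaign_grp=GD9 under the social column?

Rows with campaign=cmp008, campaign_grp=GD9 and channel=social: clicks values are 311, 365, 954, 408.
(311 + 365 + 954 + 408) / 4 = 509.50.

509.50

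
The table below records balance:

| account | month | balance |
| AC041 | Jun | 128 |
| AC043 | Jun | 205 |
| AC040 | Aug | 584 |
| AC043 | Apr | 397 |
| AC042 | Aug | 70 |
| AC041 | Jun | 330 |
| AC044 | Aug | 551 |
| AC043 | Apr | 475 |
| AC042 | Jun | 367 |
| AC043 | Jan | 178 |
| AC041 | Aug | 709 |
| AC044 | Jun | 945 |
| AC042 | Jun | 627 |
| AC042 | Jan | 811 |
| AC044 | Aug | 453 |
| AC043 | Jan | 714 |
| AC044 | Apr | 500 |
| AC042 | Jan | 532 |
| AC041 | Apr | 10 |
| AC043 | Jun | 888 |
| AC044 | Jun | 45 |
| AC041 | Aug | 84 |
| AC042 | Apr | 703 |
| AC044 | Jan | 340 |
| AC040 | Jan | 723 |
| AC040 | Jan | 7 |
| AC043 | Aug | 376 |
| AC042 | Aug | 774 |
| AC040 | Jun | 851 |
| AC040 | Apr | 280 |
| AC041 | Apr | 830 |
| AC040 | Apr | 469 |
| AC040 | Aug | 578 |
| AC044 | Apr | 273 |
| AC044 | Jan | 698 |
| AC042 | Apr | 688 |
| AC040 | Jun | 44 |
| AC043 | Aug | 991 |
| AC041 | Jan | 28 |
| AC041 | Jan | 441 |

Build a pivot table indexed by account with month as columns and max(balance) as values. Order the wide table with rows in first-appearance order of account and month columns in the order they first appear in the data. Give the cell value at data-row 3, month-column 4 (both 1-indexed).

With rows in first-appearance order of account, row 3 is account=AC040. month columns in first-appearance order: Jun, Aug, Apr, Jan; column 4 is Jan.
Long rows with account=AC040, month=Jan: max(723, 7) = 723.

723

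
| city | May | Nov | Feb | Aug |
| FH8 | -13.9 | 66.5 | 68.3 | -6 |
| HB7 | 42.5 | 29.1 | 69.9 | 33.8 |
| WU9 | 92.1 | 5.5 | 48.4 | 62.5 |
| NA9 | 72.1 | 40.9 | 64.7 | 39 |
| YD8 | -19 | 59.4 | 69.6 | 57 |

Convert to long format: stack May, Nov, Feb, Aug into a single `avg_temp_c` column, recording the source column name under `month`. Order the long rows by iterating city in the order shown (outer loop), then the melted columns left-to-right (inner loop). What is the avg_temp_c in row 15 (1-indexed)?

64.7

20 rows total (5 × 4). Row 15: index ⌊(15-1)/4⌋ = 3 into city → NA9; (15-1) mod 4 = 2 into the melted columns → Feb.
So row 15 is (NA9, Feb, 64.7); avg_temp_c = 64.7.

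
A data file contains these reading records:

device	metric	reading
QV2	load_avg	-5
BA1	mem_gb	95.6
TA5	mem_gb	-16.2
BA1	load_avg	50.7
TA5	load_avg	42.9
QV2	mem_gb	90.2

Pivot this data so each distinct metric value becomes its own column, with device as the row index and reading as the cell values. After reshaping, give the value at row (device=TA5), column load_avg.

Wide layout: rows indexed by device, columns are the 2 distinct metric values (load_avg, mem_gb).
Cell (device=TA5, metric=load_avg) draws from the long row where device=TA5 and metric=load_avg, which has reading=42.9.

42.9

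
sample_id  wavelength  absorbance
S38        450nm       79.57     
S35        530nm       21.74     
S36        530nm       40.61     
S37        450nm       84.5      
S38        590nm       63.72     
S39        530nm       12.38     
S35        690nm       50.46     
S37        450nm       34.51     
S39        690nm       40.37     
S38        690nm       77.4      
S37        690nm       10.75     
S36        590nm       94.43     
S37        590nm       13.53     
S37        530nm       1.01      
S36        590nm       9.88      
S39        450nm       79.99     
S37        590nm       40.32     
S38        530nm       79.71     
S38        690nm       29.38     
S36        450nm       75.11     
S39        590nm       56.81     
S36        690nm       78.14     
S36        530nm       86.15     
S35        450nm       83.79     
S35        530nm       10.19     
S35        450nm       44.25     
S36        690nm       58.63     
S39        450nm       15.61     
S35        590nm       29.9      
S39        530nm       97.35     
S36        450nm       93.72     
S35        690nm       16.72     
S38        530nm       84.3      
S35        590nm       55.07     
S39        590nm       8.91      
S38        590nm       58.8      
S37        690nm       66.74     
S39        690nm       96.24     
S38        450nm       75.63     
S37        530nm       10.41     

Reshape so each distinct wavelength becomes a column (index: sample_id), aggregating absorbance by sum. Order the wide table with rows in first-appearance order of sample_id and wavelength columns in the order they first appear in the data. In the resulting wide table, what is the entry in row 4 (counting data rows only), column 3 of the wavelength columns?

53.85

With rows in first-appearance order of sample_id, row 4 is sample_id=S37. wavelength columns in first-appearance order: 450nm, 530nm, 590nm, 690nm; column 3 is 590nm.
Long rows with sample_id=S37, wavelength=590nm: 13.53 + 40.32 = 53.85.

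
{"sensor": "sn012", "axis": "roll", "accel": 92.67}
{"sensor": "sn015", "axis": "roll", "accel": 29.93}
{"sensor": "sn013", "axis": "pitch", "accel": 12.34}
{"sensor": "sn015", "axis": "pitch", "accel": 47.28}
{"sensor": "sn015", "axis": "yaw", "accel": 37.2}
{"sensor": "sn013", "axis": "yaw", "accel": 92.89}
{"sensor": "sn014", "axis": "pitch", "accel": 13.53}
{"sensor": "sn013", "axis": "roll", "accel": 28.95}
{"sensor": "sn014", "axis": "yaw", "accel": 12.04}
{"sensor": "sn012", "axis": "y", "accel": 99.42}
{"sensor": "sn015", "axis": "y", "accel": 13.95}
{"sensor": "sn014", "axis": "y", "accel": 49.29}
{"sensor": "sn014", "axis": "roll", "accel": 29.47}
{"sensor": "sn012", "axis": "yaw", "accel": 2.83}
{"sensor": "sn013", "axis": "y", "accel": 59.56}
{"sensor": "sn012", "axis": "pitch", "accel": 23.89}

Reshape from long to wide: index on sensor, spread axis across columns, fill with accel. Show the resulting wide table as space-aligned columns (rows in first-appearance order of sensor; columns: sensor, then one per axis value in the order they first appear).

sensor  roll   pitch  yaw    y    
sn012   92.67  23.89  2.83   99.42
sn015   29.93  47.28  37.2   13.95
sn013   28.95  12.34  92.89  59.56
sn014   29.47  13.53  12.04  49.29

Columns: sensor plus the 4 distinct axis values (roll, pitch, yaw, y).
For example, row sn012 column roll takes accel=92.67 from the long row (sn012, roll).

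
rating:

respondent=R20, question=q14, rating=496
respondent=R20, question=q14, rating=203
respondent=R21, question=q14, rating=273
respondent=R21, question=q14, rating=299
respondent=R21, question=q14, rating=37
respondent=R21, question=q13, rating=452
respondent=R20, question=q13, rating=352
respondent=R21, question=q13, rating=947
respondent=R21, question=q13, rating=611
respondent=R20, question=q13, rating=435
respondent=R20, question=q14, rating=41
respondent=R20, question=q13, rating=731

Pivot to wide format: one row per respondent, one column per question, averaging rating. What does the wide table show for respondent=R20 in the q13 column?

Rows with respondent=R20 and question=q13: rating values are 352, 435, 731.
(352 + 435 + 731) / 3 = 506.

506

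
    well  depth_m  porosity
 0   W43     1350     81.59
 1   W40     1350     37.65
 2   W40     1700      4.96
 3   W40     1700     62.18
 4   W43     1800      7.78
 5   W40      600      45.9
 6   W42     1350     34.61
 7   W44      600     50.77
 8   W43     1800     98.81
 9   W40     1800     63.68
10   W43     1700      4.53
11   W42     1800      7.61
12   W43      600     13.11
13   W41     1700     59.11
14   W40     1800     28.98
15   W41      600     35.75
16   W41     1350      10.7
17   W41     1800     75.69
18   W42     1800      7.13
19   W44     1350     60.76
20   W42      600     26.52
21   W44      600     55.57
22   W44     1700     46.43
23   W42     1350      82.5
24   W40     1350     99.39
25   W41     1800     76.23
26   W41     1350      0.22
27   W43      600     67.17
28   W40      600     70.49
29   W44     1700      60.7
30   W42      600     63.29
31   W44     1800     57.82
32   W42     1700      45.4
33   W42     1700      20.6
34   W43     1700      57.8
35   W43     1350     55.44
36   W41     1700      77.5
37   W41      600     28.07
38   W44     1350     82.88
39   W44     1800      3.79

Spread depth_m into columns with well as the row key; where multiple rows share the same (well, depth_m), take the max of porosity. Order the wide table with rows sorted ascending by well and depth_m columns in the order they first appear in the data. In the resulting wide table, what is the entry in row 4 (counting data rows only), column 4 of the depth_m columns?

With rows sorted ascending by well, row 4 is well=W43. depth_m columns in first-appearance order: 1350, 1700, 1800, 600; column 4 is 600.
Long rows with well=W43, depth_m=600: max(13.11, 67.17) = 67.17.

67.17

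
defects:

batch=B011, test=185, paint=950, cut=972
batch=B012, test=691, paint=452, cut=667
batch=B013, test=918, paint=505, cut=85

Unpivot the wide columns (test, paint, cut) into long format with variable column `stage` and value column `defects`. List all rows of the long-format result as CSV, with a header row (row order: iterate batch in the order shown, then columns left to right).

batch,stage,defects
B011,test,185
B011,paint,950
B011,cut,972
B012,test,691
B012,paint,452
B012,cut,667
B013,test,918
B013,paint,505
B013,cut,85

Each (batch, column) pair becomes one row: 3 × 3 = 9 rows.
For example, (B011, test) → defects=185.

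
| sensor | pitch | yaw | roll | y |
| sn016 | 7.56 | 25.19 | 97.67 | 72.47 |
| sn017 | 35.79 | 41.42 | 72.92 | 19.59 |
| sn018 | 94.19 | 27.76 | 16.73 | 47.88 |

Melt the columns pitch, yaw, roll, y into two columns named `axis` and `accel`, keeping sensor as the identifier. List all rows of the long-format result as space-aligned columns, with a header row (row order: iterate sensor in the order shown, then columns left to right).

sensor  axis   accel
sn016   pitch  7.56 
sn016   yaw    25.19
sn016   roll   97.67
sn016   y      72.47
sn017   pitch  35.79
sn017   yaw    41.42
sn017   roll   72.92
sn017   y      19.59
sn018   pitch  94.19
sn018   yaw    27.76
sn018   roll   16.73
sn018   y      47.88

Each (sensor, column) pair becomes one row: 3 × 4 = 12 rows.
For example, (sn016, pitch) → accel=7.56.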